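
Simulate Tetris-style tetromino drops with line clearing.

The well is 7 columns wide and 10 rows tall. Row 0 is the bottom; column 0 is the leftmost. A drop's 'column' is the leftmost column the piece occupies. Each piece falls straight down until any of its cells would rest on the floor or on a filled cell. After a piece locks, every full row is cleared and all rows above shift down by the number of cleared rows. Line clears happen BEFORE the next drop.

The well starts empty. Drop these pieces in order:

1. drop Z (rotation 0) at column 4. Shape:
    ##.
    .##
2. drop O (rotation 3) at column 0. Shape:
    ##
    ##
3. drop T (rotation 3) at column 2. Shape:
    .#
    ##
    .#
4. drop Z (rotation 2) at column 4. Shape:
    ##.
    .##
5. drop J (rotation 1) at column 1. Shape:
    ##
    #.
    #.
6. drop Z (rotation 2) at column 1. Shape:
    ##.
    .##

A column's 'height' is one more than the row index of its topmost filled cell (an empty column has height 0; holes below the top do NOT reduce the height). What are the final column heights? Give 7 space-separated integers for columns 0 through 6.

Drop 1: Z rot0 at col 4 lands with bottom-row=0; cleared 0 line(s) (total 0); column heights now [0 0 0 0 2 2 1], max=2
Drop 2: O rot3 at col 0 lands with bottom-row=0; cleared 0 line(s) (total 0); column heights now [2 2 0 0 2 2 1], max=2
Drop 3: T rot3 at col 2 lands with bottom-row=0; cleared 0 line(s) (total 0); column heights now [2 2 2 3 2 2 1], max=3
Drop 4: Z rot2 at col 4 lands with bottom-row=2; cleared 0 line(s) (total 0); column heights now [2 2 2 3 4 4 3], max=4
Drop 5: J rot1 at col 1 lands with bottom-row=2; cleared 0 line(s) (total 0); column heights now [2 5 5 3 4 4 3], max=5
Drop 6: Z rot2 at col 1 lands with bottom-row=5; cleared 0 line(s) (total 0); column heights now [2 7 7 6 4 4 3], max=7

Answer: 2 7 7 6 4 4 3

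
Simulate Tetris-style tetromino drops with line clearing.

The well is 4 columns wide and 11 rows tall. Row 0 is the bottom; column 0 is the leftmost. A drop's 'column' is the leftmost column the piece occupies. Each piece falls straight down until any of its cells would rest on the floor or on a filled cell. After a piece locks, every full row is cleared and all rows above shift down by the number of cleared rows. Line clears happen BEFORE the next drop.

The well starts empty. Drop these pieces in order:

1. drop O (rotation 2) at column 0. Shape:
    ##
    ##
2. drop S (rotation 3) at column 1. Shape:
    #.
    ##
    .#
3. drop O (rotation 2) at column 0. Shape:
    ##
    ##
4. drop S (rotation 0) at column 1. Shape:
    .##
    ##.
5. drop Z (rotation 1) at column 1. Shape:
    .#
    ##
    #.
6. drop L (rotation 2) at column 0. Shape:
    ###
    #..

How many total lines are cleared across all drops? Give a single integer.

Answer: 0

Derivation:
Drop 1: O rot2 at col 0 lands with bottom-row=0; cleared 0 line(s) (total 0); column heights now [2 2 0 0], max=2
Drop 2: S rot3 at col 1 lands with bottom-row=1; cleared 0 line(s) (total 0); column heights now [2 4 3 0], max=4
Drop 3: O rot2 at col 0 lands with bottom-row=4; cleared 0 line(s) (total 0); column heights now [6 6 3 0], max=6
Drop 4: S rot0 at col 1 lands with bottom-row=6; cleared 0 line(s) (total 0); column heights now [6 7 8 8], max=8
Drop 5: Z rot1 at col 1 lands with bottom-row=7; cleared 0 line(s) (total 0); column heights now [6 9 10 8], max=10
Drop 6: L rot2 at col 0 lands with bottom-row=9; cleared 0 line(s) (total 0); column heights now [11 11 11 8], max=11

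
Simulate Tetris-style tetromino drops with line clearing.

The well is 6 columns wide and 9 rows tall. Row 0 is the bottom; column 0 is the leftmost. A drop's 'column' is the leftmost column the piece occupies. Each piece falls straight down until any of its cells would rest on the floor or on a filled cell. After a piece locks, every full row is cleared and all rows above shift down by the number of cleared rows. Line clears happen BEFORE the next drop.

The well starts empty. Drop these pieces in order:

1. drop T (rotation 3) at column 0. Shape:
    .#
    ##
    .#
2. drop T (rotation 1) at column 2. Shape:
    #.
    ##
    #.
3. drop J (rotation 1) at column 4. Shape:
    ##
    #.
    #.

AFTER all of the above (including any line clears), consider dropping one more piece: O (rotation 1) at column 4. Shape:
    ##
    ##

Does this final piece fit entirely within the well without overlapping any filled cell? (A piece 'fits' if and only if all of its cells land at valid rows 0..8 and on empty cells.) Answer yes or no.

Answer: yes

Derivation:
Drop 1: T rot3 at col 0 lands with bottom-row=0; cleared 0 line(s) (total 0); column heights now [2 3 0 0 0 0], max=3
Drop 2: T rot1 at col 2 lands with bottom-row=0; cleared 0 line(s) (total 0); column heights now [2 3 3 2 0 0], max=3
Drop 3: J rot1 at col 4 lands with bottom-row=0; cleared 0 line(s) (total 0); column heights now [2 3 3 2 3 3], max=3
Test piece O rot1 at col 4 (width 2): heights before test = [2 3 3 2 3 3]; fits = True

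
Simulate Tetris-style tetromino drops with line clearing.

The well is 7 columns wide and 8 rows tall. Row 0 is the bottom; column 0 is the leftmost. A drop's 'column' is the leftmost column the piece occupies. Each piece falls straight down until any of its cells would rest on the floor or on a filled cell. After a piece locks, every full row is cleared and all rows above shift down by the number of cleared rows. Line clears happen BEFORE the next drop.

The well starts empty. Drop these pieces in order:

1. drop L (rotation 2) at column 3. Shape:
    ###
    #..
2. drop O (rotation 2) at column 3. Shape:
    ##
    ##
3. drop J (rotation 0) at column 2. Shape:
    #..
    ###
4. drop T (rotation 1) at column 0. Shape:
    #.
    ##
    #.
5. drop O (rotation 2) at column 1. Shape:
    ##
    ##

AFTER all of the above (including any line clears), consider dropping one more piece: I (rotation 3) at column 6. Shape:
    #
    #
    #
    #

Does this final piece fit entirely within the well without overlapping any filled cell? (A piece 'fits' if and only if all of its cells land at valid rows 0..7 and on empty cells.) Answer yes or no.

Answer: yes

Derivation:
Drop 1: L rot2 at col 3 lands with bottom-row=0; cleared 0 line(s) (total 0); column heights now [0 0 0 2 2 2 0], max=2
Drop 2: O rot2 at col 3 lands with bottom-row=2; cleared 0 line(s) (total 0); column heights now [0 0 0 4 4 2 0], max=4
Drop 3: J rot0 at col 2 lands with bottom-row=4; cleared 0 line(s) (total 0); column heights now [0 0 6 5 5 2 0], max=6
Drop 4: T rot1 at col 0 lands with bottom-row=0; cleared 0 line(s) (total 0); column heights now [3 2 6 5 5 2 0], max=6
Drop 5: O rot2 at col 1 lands with bottom-row=6; cleared 0 line(s) (total 0); column heights now [3 8 8 5 5 2 0], max=8
Test piece I rot3 at col 6 (width 1): heights before test = [3 8 8 5 5 2 0]; fits = True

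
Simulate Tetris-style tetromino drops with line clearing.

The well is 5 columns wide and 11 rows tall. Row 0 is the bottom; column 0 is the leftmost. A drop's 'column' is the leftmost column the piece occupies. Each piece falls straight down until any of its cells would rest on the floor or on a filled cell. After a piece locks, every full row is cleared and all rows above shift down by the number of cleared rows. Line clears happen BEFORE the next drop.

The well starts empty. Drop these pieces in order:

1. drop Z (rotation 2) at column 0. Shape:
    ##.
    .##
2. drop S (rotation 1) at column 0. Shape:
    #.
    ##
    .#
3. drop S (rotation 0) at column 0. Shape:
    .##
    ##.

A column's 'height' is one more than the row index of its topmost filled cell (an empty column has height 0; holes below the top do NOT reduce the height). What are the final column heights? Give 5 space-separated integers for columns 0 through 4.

Answer: 6 7 7 0 0

Derivation:
Drop 1: Z rot2 at col 0 lands with bottom-row=0; cleared 0 line(s) (total 0); column heights now [2 2 1 0 0], max=2
Drop 2: S rot1 at col 0 lands with bottom-row=2; cleared 0 line(s) (total 0); column heights now [5 4 1 0 0], max=5
Drop 3: S rot0 at col 0 lands with bottom-row=5; cleared 0 line(s) (total 0); column heights now [6 7 7 0 0], max=7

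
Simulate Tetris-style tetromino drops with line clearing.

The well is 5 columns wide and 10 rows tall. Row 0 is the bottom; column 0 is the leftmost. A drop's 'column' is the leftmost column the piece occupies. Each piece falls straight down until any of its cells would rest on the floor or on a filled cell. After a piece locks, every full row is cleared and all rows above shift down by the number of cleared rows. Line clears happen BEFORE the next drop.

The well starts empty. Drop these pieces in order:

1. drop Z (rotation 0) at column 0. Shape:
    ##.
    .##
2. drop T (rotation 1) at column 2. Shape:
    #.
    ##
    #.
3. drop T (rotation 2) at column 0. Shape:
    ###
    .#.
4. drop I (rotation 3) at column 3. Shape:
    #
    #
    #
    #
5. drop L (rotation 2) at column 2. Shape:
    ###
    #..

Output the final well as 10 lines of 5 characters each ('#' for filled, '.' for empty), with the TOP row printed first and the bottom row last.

Answer: .....
.....
..###
..##.
...#.
####.
.###.
..##.
###..
.##..

Derivation:
Drop 1: Z rot0 at col 0 lands with bottom-row=0; cleared 0 line(s) (total 0); column heights now [2 2 1 0 0], max=2
Drop 2: T rot1 at col 2 lands with bottom-row=1; cleared 0 line(s) (total 0); column heights now [2 2 4 3 0], max=4
Drop 3: T rot2 at col 0 lands with bottom-row=3; cleared 0 line(s) (total 0); column heights now [5 5 5 3 0], max=5
Drop 4: I rot3 at col 3 lands with bottom-row=3; cleared 0 line(s) (total 0); column heights now [5 5 5 7 0], max=7
Drop 5: L rot2 at col 2 lands with bottom-row=6; cleared 0 line(s) (total 0); column heights now [5 5 8 8 8], max=8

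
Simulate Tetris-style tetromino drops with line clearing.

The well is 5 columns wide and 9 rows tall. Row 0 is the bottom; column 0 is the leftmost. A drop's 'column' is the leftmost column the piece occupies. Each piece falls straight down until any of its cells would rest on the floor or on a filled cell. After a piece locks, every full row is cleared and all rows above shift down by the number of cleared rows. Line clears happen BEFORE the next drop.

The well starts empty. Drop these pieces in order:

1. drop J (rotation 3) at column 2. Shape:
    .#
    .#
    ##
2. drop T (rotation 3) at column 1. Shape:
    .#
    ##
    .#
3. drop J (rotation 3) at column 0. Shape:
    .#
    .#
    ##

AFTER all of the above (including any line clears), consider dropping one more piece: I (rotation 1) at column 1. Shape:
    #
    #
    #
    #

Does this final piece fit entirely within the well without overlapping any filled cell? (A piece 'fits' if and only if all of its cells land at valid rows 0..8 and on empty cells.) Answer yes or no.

Answer: no

Derivation:
Drop 1: J rot3 at col 2 lands with bottom-row=0; cleared 0 line(s) (total 0); column heights now [0 0 1 3 0], max=3
Drop 2: T rot3 at col 1 lands with bottom-row=1; cleared 0 line(s) (total 0); column heights now [0 3 4 3 0], max=4
Drop 3: J rot3 at col 0 lands with bottom-row=3; cleared 0 line(s) (total 0); column heights now [4 6 4 3 0], max=6
Test piece I rot1 at col 1 (width 1): heights before test = [4 6 4 3 0]; fits = False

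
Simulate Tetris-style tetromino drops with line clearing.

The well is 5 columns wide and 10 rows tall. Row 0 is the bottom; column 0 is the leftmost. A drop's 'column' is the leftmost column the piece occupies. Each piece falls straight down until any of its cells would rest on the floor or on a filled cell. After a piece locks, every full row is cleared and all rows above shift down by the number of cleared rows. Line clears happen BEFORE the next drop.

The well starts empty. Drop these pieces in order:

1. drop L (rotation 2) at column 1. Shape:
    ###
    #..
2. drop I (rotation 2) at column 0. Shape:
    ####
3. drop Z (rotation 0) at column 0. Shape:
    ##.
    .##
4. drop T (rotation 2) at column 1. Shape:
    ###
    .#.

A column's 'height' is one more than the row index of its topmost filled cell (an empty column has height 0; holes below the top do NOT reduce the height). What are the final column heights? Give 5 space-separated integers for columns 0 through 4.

Drop 1: L rot2 at col 1 lands with bottom-row=0; cleared 0 line(s) (total 0); column heights now [0 2 2 2 0], max=2
Drop 2: I rot2 at col 0 lands with bottom-row=2; cleared 0 line(s) (total 0); column heights now [3 3 3 3 0], max=3
Drop 3: Z rot0 at col 0 lands with bottom-row=3; cleared 0 line(s) (total 0); column heights now [5 5 4 3 0], max=5
Drop 4: T rot2 at col 1 lands with bottom-row=4; cleared 0 line(s) (total 0); column heights now [5 6 6 6 0], max=6

Answer: 5 6 6 6 0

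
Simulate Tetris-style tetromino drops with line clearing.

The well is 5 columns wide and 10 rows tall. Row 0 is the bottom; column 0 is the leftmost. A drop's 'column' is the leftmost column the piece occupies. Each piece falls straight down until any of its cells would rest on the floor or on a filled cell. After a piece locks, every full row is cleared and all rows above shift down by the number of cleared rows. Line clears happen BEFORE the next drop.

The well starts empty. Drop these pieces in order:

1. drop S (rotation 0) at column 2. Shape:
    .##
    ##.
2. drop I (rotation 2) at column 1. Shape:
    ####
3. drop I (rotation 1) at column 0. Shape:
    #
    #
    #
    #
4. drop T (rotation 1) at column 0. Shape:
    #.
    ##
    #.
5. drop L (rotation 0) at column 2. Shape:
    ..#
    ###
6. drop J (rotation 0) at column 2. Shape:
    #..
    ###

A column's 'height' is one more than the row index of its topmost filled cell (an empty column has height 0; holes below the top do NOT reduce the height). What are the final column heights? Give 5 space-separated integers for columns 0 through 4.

Drop 1: S rot0 at col 2 lands with bottom-row=0; cleared 0 line(s) (total 0); column heights now [0 0 1 2 2], max=2
Drop 2: I rot2 at col 1 lands with bottom-row=2; cleared 0 line(s) (total 0); column heights now [0 3 3 3 3], max=3
Drop 3: I rot1 at col 0 lands with bottom-row=0; cleared 1 line(s) (total 1); column heights now [3 0 1 2 2], max=3
Drop 4: T rot1 at col 0 lands with bottom-row=3; cleared 0 line(s) (total 1); column heights now [6 5 1 2 2], max=6
Drop 5: L rot0 at col 2 lands with bottom-row=2; cleared 0 line(s) (total 1); column heights now [6 5 3 3 4], max=6
Drop 6: J rot0 at col 2 lands with bottom-row=4; cleared 1 line(s) (total 2); column heights now [5 0 5 3 4], max=5

Answer: 5 0 5 3 4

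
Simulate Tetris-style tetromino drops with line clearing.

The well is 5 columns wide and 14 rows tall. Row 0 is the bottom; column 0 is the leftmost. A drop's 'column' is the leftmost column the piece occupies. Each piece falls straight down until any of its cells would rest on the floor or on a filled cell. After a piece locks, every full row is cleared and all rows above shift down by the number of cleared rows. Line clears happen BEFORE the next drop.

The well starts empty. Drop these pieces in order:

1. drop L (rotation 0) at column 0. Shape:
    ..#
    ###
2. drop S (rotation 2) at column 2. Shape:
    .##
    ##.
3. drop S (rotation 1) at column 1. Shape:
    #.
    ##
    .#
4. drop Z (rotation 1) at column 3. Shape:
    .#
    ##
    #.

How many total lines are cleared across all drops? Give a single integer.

Answer: 0

Derivation:
Drop 1: L rot0 at col 0 lands with bottom-row=0; cleared 0 line(s) (total 0); column heights now [1 1 2 0 0], max=2
Drop 2: S rot2 at col 2 lands with bottom-row=2; cleared 0 line(s) (total 0); column heights now [1 1 3 4 4], max=4
Drop 3: S rot1 at col 1 lands with bottom-row=3; cleared 0 line(s) (total 0); column heights now [1 6 5 4 4], max=6
Drop 4: Z rot1 at col 3 lands with bottom-row=4; cleared 0 line(s) (total 0); column heights now [1 6 5 6 7], max=7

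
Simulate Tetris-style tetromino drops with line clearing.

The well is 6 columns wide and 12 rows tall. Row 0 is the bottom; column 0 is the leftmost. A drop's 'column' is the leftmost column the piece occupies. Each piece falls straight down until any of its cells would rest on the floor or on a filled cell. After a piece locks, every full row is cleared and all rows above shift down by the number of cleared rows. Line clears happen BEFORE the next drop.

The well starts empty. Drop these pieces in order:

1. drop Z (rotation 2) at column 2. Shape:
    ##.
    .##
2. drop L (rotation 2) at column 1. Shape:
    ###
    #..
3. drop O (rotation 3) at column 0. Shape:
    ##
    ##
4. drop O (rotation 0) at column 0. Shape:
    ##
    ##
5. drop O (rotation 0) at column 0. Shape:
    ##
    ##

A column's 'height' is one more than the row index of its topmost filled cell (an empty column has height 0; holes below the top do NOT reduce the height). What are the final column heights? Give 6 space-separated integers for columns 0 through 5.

Drop 1: Z rot2 at col 2 lands with bottom-row=0; cleared 0 line(s) (total 0); column heights now [0 0 2 2 1 0], max=2
Drop 2: L rot2 at col 1 lands with bottom-row=1; cleared 0 line(s) (total 0); column heights now [0 3 3 3 1 0], max=3
Drop 3: O rot3 at col 0 lands with bottom-row=3; cleared 0 line(s) (total 0); column heights now [5 5 3 3 1 0], max=5
Drop 4: O rot0 at col 0 lands with bottom-row=5; cleared 0 line(s) (total 0); column heights now [7 7 3 3 1 0], max=7
Drop 5: O rot0 at col 0 lands with bottom-row=7; cleared 0 line(s) (total 0); column heights now [9 9 3 3 1 0], max=9

Answer: 9 9 3 3 1 0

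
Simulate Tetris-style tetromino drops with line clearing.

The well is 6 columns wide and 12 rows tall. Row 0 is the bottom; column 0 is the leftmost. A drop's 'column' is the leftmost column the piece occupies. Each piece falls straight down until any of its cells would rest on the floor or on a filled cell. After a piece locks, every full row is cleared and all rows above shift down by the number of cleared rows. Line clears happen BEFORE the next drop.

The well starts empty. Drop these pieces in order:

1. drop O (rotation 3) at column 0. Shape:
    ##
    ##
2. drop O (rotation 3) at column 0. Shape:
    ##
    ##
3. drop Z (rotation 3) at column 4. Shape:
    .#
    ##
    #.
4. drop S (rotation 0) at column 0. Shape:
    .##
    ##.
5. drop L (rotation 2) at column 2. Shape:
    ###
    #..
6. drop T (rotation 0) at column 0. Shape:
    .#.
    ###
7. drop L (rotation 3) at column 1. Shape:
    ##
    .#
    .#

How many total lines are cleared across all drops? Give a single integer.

Answer: 0

Derivation:
Drop 1: O rot3 at col 0 lands with bottom-row=0; cleared 0 line(s) (total 0); column heights now [2 2 0 0 0 0], max=2
Drop 2: O rot3 at col 0 lands with bottom-row=2; cleared 0 line(s) (total 0); column heights now [4 4 0 0 0 0], max=4
Drop 3: Z rot3 at col 4 lands with bottom-row=0; cleared 0 line(s) (total 0); column heights now [4 4 0 0 2 3], max=4
Drop 4: S rot0 at col 0 lands with bottom-row=4; cleared 0 line(s) (total 0); column heights now [5 6 6 0 2 3], max=6
Drop 5: L rot2 at col 2 lands with bottom-row=6; cleared 0 line(s) (total 0); column heights now [5 6 8 8 8 3], max=8
Drop 6: T rot0 at col 0 lands with bottom-row=8; cleared 0 line(s) (total 0); column heights now [9 10 9 8 8 3], max=10
Drop 7: L rot3 at col 1 lands with bottom-row=9; cleared 0 line(s) (total 0); column heights now [9 12 12 8 8 3], max=12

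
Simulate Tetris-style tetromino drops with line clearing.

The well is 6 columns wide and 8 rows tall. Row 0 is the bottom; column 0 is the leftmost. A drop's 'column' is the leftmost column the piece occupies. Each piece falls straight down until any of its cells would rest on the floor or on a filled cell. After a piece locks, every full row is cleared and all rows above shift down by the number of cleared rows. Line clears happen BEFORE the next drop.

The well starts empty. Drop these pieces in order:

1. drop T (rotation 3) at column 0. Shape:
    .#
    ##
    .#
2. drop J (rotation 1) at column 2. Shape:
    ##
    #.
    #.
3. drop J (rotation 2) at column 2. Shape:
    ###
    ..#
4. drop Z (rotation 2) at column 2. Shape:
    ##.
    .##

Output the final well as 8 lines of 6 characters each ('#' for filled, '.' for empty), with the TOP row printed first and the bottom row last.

Drop 1: T rot3 at col 0 lands with bottom-row=0; cleared 0 line(s) (total 0); column heights now [2 3 0 0 0 0], max=3
Drop 2: J rot1 at col 2 lands with bottom-row=0; cleared 0 line(s) (total 0); column heights now [2 3 3 3 0 0], max=3
Drop 3: J rot2 at col 2 lands with bottom-row=2; cleared 0 line(s) (total 0); column heights now [2 3 4 4 4 0], max=4
Drop 4: Z rot2 at col 2 lands with bottom-row=4; cleared 0 line(s) (total 0); column heights now [2 3 6 6 5 0], max=6

Answer: ......
......
..##..
...##.
..###.
.####.
###...
.##...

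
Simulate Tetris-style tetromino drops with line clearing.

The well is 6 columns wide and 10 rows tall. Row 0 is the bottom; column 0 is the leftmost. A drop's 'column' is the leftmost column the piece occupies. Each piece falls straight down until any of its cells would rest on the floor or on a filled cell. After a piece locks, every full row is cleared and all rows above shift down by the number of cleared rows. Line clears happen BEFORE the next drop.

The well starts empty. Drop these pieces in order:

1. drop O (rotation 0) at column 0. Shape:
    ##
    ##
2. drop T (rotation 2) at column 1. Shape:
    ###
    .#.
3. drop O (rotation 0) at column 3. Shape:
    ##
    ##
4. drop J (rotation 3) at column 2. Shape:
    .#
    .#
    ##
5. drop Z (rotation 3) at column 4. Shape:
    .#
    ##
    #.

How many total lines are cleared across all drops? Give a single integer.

Drop 1: O rot0 at col 0 lands with bottom-row=0; cleared 0 line(s) (total 0); column heights now [2 2 0 0 0 0], max=2
Drop 2: T rot2 at col 1 lands with bottom-row=1; cleared 0 line(s) (total 0); column heights now [2 3 3 3 0 0], max=3
Drop 3: O rot0 at col 3 lands with bottom-row=3; cleared 0 line(s) (total 0); column heights now [2 3 3 5 5 0], max=5
Drop 4: J rot3 at col 2 lands with bottom-row=5; cleared 0 line(s) (total 0); column heights now [2 3 6 8 5 0], max=8
Drop 5: Z rot3 at col 4 lands with bottom-row=5; cleared 0 line(s) (total 0); column heights now [2 3 6 8 7 8], max=8

Answer: 0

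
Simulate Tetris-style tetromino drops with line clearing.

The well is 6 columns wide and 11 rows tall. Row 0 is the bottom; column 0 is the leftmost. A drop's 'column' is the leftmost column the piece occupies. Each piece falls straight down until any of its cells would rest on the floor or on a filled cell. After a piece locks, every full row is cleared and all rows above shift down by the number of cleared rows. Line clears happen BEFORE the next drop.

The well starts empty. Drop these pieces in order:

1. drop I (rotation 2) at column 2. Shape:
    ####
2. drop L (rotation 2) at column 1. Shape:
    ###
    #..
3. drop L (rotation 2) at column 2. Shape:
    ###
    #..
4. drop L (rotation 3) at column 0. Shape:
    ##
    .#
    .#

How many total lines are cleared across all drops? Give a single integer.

Drop 1: I rot2 at col 2 lands with bottom-row=0; cleared 0 line(s) (total 0); column heights now [0 0 1 1 1 1], max=1
Drop 2: L rot2 at col 1 lands with bottom-row=0; cleared 0 line(s) (total 0); column heights now [0 2 2 2 1 1], max=2
Drop 3: L rot2 at col 2 lands with bottom-row=2; cleared 0 line(s) (total 0); column heights now [0 2 4 4 4 1], max=4
Drop 4: L rot3 at col 0 lands with bottom-row=2; cleared 0 line(s) (total 0); column heights now [5 5 4 4 4 1], max=5

Answer: 0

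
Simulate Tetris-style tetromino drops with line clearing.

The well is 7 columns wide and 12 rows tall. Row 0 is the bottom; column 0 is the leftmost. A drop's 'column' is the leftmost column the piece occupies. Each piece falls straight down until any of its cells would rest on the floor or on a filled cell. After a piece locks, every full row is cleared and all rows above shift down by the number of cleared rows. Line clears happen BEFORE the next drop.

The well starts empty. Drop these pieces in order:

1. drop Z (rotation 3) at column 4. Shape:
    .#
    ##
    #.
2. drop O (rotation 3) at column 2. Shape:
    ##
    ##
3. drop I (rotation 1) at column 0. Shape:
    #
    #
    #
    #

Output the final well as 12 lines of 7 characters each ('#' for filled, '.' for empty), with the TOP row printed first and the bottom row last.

Drop 1: Z rot3 at col 4 lands with bottom-row=0; cleared 0 line(s) (total 0); column heights now [0 0 0 0 2 3 0], max=3
Drop 2: O rot3 at col 2 lands with bottom-row=0; cleared 0 line(s) (total 0); column heights now [0 0 2 2 2 3 0], max=3
Drop 3: I rot1 at col 0 lands with bottom-row=0; cleared 0 line(s) (total 0); column heights now [4 0 2 2 2 3 0], max=4

Answer: .......
.......
.......
.......
.......
.......
.......
.......
#......
#....#.
#.####.
#.###..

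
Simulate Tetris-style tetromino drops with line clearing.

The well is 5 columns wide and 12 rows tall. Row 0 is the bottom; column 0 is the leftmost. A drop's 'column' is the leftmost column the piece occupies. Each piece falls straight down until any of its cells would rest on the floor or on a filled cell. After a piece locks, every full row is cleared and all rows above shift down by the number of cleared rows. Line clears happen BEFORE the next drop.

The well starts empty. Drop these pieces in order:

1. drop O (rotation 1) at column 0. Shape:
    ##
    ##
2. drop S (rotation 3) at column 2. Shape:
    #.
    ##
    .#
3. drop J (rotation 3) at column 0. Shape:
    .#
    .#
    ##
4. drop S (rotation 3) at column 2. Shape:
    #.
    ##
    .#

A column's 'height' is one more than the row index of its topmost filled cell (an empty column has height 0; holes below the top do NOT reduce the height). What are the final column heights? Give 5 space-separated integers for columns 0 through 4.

Answer: 3 5 5 4 0

Derivation:
Drop 1: O rot1 at col 0 lands with bottom-row=0; cleared 0 line(s) (total 0); column heights now [2 2 0 0 0], max=2
Drop 2: S rot3 at col 2 lands with bottom-row=0; cleared 0 line(s) (total 0); column heights now [2 2 3 2 0], max=3
Drop 3: J rot3 at col 0 lands with bottom-row=2; cleared 0 line(s) (total 0); column heights now [3 5 3 2 0], max=5
Drop 4: S rot3 at col 2 lands with bottom-row=2; cleared 0 line(s) (total 0); column heights now [3 5 5 4 0], max=5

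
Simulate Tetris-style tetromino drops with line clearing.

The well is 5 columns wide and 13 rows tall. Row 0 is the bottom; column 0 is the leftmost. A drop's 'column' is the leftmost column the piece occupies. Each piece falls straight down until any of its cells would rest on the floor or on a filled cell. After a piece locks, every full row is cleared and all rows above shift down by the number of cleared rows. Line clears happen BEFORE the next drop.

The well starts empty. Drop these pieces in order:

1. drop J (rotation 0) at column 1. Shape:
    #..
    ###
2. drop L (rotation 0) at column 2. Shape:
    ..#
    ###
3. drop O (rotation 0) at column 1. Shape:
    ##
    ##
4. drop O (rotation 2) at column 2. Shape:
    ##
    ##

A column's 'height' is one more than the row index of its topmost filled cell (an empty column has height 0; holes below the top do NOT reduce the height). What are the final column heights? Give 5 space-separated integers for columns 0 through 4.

Drop 1: J rot0 at col 1 lands with bottom-row=0; cleared 0 line(s) (total 0); column heights now [0 2 1 1 0], max=2
Drop 2: L rot0 at col 2 lands with bottom-row=1; cleared 0 line(s) (total 0); column heights now [0 2 2 2 3], max=3
Drop 3: O rot0 at col 1 lands with bottom-row=2; cleared 0 line(s) (total 0); column heights now [0 4 4 2 3], max=4
Drop 4: O rot2 at col 2 lands with bottom-row=4; cleared 0 line(s) (total 0); column heights now [0 4 6 6 3], max=6

Answer: 0 4 6 6 3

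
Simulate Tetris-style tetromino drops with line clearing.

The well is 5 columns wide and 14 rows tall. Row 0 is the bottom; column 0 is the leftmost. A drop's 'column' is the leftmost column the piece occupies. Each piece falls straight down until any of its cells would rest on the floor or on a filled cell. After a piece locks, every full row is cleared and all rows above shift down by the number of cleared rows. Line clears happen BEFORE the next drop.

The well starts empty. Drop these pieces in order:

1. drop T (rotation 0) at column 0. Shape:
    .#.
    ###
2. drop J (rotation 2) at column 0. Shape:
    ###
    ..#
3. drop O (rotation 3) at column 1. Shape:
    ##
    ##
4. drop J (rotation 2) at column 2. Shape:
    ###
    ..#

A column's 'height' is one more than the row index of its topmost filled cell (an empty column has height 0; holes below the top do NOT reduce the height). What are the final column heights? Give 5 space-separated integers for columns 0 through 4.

Drop 1: T rot0 at col 0 lands with bottom-row=0; cleared 0 line(s) (total 0); column heights now [1 2 1 0 0], max=2
Drop 2: J rot2 at col 0 lands with bottom-row=1; cleared 0 line(s) (total 0); column heights now [3 3 3 0 0], max=3
Drop 3: O rot3 at col 1 lands with bottom-row=3; cleared 0 line(s) (total 0); column heights now [3 5 5 0 0], max=5
Drop 4: J rot2 at col 2 lands with bottom-row=4; cleared 0 line(s) (total 0); column heights now [3 5 6 6 6], max=6

Answer: 3 5 6 6 6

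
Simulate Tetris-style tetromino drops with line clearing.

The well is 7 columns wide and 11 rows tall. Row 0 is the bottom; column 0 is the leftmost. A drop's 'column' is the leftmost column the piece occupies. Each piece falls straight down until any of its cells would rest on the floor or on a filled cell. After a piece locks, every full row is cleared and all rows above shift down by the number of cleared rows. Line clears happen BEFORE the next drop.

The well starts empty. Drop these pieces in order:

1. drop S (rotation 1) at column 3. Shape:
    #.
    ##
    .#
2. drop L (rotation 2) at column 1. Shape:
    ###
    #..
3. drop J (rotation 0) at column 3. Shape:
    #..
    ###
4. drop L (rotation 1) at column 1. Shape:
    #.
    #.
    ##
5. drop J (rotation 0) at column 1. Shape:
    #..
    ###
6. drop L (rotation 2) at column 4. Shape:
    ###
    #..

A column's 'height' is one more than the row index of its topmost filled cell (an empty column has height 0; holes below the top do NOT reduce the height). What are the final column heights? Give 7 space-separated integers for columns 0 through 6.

Answer: 0 9 8 8 7 7 7

Derivation:
Drop 1: S rot1 at col 3 lands with bottom-row=0; cleared 0 line(s) (total 0); column heights now [0 0 0 3 2 0 0], max=3
Drop 2: L rot2 at col 1 lands with bottom-row=2; cleared 0 line(s) (total 0); column heights now [0 4 4 4 2 0 0], max=4
Drop 3: J rot0 at col 3 lands with bottom-row=4; cleared 0 line(s) (total 0); column heights now [0 4 4 6 5 5 0], max=6
Drop 4: L rot1 at col 1 lands with bottom-row=4; cleared 0 line(s) (total 0); column heights now [0 7 5 6 5 5 0], max=7
Drop 5: J rot0 at col 1 lands with bottom-row=7; cleared 0 line(s) (total 0); column heights now [0 9 8 8 5 5 0], max=9
Drop 6: L rot2 at col 4 lands with bottom-row=5; cleared 0 line(s) (total 0); column heights now [0 9 8 8 7 7 7], max=9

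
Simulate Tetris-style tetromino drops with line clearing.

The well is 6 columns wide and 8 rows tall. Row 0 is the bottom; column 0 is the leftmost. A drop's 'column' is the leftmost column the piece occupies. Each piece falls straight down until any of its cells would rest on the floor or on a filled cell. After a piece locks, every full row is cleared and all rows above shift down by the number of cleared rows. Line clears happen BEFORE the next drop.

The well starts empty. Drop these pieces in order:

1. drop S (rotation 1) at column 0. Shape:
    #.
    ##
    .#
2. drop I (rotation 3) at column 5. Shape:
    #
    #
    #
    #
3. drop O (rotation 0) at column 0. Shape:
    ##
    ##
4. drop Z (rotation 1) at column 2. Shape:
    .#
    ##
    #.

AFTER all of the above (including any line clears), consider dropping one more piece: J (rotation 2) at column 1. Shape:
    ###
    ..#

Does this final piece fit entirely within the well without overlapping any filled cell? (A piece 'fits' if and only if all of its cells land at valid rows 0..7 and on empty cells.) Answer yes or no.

Drop 1: S rot1 at col 0 lands with bottom-row=0; cleared 0 line(s) (total 0); column heights now [3 2 0 0 0 0], max=3
Drop 2: I rot3 at col 5 lands with bottom-row=0; cleared 0 line(s) (total 0); column heights now [3 2 0 0 0 4], max=4
Drop 3: O rot0 at col 0 lands with bottom-row=3; cleared 0 line(s) (total 0); column heights now [5 5 0 0 0 4], max=5
Drop 4: Z rot1 at col 2 lands with bottom-row=0; cleared 0 line(s) (total 0); column heights now [5 5 2 3 0 4], max=5
Test piece J rot2 at col 1 (width 3): heights before test = [5 5 2 3 0 4]; fits = True

Answer: yes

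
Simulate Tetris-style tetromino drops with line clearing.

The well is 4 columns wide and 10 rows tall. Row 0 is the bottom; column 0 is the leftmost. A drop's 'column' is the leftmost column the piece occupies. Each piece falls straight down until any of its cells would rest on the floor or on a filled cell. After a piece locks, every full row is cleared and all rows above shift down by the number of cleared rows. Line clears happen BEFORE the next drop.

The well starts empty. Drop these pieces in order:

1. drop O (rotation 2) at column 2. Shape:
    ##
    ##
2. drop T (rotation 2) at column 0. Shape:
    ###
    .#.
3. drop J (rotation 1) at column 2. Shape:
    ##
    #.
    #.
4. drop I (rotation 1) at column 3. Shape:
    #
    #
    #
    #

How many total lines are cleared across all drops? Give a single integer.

Answer: 0

Derivation:
Drop 1: O rot2 at col 2 lands with bottom-row=0; cleared 0 line(s) (total 0); column heights now [0 0 2 2], max=2
Drop 2: T rot2 at col 0 lands with bottom-row=1; cleared 0 line(s) (total 0); column heights now [3 3 3 2], max=3
Drop 3: J rot1 at col 2 lands with bottom-row=3; cleared 0 line(s) (total 0); column heights now [3 3 6 6], max=6
Drop 4: I rot1 at col 3 lands with bottom-row=6; cleared 0 line(s) (total 0); column heights now [3 3 6 10], max=10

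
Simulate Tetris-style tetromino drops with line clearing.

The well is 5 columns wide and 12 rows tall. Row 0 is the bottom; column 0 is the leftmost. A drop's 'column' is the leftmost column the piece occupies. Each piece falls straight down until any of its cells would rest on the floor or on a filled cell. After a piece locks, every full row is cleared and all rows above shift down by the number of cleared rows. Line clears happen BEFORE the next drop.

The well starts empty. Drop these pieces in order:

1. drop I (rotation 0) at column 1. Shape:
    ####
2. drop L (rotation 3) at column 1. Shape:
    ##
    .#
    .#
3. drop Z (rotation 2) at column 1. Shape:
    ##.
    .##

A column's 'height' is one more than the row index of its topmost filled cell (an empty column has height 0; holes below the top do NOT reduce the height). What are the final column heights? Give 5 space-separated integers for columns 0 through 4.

Drop 1: I rot0 at col 1 lands with bottom-row=0; cleared 0 line(s) (total 0); column heights now [0 1 1 1 1], max=1
Drop 2: L rot3 at col 1 lands with bottom-row=1; cleared 0 line(s) (total 0); column heights now [0 4 4 1 1], max=4
Drop 3: Z rot2 at col 1 lands with bottom-row=4; cleared 0 line(s) (total 0); column heights now [0 6 6 5 1], max=6

Answer: 0 6 6 5 1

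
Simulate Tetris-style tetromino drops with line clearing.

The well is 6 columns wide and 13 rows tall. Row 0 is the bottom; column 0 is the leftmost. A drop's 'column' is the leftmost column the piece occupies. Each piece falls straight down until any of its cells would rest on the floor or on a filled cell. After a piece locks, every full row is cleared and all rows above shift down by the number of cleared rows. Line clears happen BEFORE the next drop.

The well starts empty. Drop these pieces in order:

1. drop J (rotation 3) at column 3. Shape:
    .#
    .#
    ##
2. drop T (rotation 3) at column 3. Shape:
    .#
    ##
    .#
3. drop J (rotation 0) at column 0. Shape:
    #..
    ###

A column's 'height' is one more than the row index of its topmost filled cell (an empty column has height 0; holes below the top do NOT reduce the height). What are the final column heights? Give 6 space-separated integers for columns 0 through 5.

Answer: 2 1 1 5 6 0

Derivation:
Drop 1: J rot3 at col 3 lands with bottom-row=0; cleared 0 line(s) (total 0); column heights now [0 0 0 1 3 0], max=3
Drop 2: T rot3 at col 3 lands with bottom-row=3; cleared 0 line(s) (total 0); column heights now [0 0 0 5 6 0], max=6
Drop 3: J rot0 at col 0 lands with bottom-row=0; cleared 0 line(s) (total 0); column heights now [2 1 1 5 6 0], max=6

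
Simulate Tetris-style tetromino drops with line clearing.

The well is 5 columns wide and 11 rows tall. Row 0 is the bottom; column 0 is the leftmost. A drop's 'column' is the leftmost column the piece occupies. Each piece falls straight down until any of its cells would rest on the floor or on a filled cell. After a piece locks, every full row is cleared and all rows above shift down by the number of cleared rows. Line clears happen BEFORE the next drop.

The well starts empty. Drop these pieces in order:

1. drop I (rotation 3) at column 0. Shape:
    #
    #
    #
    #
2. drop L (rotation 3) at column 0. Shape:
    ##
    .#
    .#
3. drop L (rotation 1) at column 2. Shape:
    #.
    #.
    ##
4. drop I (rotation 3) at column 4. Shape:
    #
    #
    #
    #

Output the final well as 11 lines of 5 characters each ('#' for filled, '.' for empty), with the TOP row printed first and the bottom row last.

Drop 1: I rot3 at col 0 lands with bottom-row=0; cleared 0 line(s) (total 0); column heights now [4 0 0 0 0], max=4
Drop 2: L rot3 at col 0 lands with bottom-row=2; cleared 0 line(s) (total 0); column heights now [5 5 0 0 0], max=5
Drop 3: L rot1 at col 2 lands with bottom-row=0; cleared 0 line(s) (total 0); column heights now [5 5 3 1 0], max=5
Drop 4: I rot3 at col 4 lands with bottom-row=0; cleared 0 line(s) (total 0); column heights now [5 5 3 1 4], max=5

Answer: .....
.....
.....
.....
.....
.....
##...
##..#
###.#
#.#.#
#.###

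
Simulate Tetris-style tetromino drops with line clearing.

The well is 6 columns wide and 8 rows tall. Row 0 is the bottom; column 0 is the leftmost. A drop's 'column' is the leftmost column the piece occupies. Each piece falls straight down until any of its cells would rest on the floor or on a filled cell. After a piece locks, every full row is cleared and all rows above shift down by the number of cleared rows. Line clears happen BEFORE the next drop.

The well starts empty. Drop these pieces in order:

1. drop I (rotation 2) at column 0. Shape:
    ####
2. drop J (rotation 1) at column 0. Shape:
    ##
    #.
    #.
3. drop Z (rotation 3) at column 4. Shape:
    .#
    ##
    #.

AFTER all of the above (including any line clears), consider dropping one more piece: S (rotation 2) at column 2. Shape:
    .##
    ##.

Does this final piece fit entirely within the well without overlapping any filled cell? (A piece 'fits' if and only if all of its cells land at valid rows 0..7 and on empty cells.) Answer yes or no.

Drop 1: I rot2 at col 0 lands with bottom-row=0; cleared 0 line(s) (total 0); column heights now [1 1 1 1 0 0], max=1
Drop 2: J rot1 at col 0 lands with bottom-row=1; cleared 0 line(s) (total 0); column heights now [4 4 1 1 0 0], max=4
Drop 3: Z rot3 at col 4 lands with bottom-row=0; cleared 0 line(s) (total 0); column heights now [4 4 1 1 2 3], max=4
Test piece S rot2 at col 2 (width 3): heights before test = [4 4 1 1 2 3]; fits = True

Answer: yes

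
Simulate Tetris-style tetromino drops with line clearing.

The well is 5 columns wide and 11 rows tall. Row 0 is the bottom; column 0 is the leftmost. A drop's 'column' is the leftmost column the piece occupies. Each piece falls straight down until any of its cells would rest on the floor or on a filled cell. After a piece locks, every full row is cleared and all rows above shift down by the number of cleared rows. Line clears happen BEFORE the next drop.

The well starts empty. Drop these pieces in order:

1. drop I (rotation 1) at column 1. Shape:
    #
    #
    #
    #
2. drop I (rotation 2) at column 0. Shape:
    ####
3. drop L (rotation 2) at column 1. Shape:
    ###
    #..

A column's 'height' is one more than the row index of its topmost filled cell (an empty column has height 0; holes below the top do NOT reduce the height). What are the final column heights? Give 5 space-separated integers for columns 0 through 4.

Drop 1: I rot1 at col 1 lands with bottom-row=0; cleared 0 line(s) (total 0); column heights now [0 4 0 0 0], max=4
Drop 2: I rot2 at col 0 lands with bottom-row=4; cleared 0 line(s) (total 0); column heights now [5 5 5 5 0], max=5
Drop 3: L rot2 at col 1 lands with bottom-row=5; cleared 0 line(s) (total 0); column heights now [5 7 7 7 0], max=7

Answer: 5 7 7 7 0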